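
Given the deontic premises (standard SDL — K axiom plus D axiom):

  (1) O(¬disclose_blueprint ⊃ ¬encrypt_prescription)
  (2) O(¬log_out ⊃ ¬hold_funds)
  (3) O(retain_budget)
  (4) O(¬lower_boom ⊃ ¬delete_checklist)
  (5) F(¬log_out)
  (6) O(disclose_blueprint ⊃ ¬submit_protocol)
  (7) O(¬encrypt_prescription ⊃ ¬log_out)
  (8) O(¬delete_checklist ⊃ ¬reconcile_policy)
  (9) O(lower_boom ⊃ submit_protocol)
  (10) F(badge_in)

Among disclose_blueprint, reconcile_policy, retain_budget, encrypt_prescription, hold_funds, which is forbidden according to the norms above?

reconcile_policy

Premise 5 is F(¬log_out), i.e. O(log_out).
The contrapositive of premise 7 (O(¬encrypt_prescription ⊃ ¬log_out)) is O(log_out ⊃ encrypt_prescription), and O(log_out) is already established, so O(encrypt_prescription).
Premise 1 is O(¬disclose_blueprint ⊃ ¬encrypt_prescription); contrapositively O(encrypt_prescription ⊃ disclose_blueprint). Since O(encrypt_prescription) holds, K gives O(disclose_blueprint).
Premise 6 is O(disclose_blueprint ⊃ ¬submit_protocol); since O(disclose_blueprint), deontic closure gives O(¬submit_protocol).
Premise 9, O(lower_boom ⊃ submit_protocol), contraposes to O(¬submit_protocol ⊃ ¬lower_boom); with O(¬submit_protocol) we get O(¬lower_boom).
With premise 4, O(¬lower_boom ⊃ ¬delete_checklist), the K-axiom yields O(¬delete_checklist).
With premise 8, O(¬delete_checklist ⊃ ¬reconcile_policy), the K-axiom yields O(¬reconcile_policy).
So O(¬reconcile_policy) holds, i.e. reconcile_policy is forbidden. None of the other listed options is forbidden under the premises.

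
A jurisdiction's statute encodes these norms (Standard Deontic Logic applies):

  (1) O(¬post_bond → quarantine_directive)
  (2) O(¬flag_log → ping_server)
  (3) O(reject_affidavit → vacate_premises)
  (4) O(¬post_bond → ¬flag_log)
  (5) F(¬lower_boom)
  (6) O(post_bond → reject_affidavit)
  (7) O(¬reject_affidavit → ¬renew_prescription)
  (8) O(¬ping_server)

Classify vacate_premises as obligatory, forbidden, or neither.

Obligatory

Premise 8 gives O(¬ping_server).
Premise 2 is O(¬flag_log → ping_server); contrapositively O(¬ping_server → flag_log). Since O(¬ping_server) holds, K gives O(flag_log).
Premise 4, O(¬post_bond → ¬flag_log), contraposes to O(flag_log → post_bond); with O(flag_log) we get O(post_bond).
Premise 6 is O(post_bond → reject_affidavit); since O(post_bond), deontic closure gives O(reject_affidavit).
From O(reject_affidavit) and premise 3, O(reject_affidavit → vacate_premises), we obtain O(vacate_premises).
Premises 1, 5, 7 do not contribute to this derivation.
Hence vacate_premises is obligatory.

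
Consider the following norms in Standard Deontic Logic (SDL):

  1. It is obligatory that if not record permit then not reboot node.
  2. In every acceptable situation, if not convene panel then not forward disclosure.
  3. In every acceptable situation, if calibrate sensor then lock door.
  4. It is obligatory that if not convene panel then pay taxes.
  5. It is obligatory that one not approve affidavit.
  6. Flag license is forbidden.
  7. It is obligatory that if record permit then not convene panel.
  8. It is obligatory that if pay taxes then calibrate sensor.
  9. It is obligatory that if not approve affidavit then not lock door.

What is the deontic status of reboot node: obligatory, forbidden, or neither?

Premise 5 states O(¬approve_affidavit) outright.
From O(¬approve_affidavit) and premise 9, O(¬approve_affidavit → ¬lock_door), we obtain O(¬lock_door).
Premise 3, O(calibrate_sensor → lock_door), contraposes to O(¬lock_door → ¬calibrate_sensor); with O(¬lock_door) we get O(¬calibrate_sensor).
Premise 8, O(pay_taxes → calibrate_sensor), contraposes to O(¬calibrate_sensor → ¬pay_taxes); with O(¬calibrate_sensor) we get O(¬pay_taxes).
Premise 4, O(¬convene_panel → pay_taxes), contraposes to O(¬pay_taxes → convene_panel); with O(¬pay_taxes) we get O(convene_panel).
Premise 7 is O(record_permit → ¬convene_panel); contrapositively O(convene_panel → ¬record_permit). Since O(convene_panel) holds, K gives O(¬record_permit).
Applying K to premise 1 (O(¬record_permit → ¬reboot_node)) and O(¬record_permit) yields O(¬reboot_node).
Premises 2, 6 do not contribute to this derivation.
Thus O(¬reboot_node), which is F(reboot_node): reboot_node is forbidden.

Forbidden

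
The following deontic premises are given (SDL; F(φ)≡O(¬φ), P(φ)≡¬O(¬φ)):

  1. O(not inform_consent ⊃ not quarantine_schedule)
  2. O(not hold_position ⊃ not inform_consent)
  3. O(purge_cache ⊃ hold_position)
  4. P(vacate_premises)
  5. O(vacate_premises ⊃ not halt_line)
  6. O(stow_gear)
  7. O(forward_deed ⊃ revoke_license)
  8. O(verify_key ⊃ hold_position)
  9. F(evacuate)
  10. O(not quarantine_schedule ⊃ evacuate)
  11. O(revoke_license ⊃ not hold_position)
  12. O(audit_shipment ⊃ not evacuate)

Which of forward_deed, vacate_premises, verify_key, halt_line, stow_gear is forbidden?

Premise 9, F(evacuate), is equivalent to O(not evacuate).
Premise 10, O(not quarantine_schedule ⊃ evacuate), contraposes to O(not evacuate ⊃ quarantine_schedule); with O(not evacuate) we get O(quarantine_schedule).
Premise 1 is O(not inform_consent ⊃ not quarantine_schedule); contrapositively O(quarantine_schedule ⊃ inform_consent). Since O(quarantine_schedule) holds, K gives O(inform_consent).
Premise 2 is O(not hold_position ⊃ not inform_consent); contrapositively O(inform_consent ⊃ hold_position). Since O(inform_consent) holds, K gives O(hold_position).
Premise 11 is O(revoke_license ⊃ not hold_position); contrapositively O(hold_position ⊃ not revoke_license). Since O(hold_position) holds, K gives O(not revoke_license).
Premise 7 is O(forward_deed ⊃ revoke_license); contrapositively O(not revoke_license ⊃ not forward_deed). Since O(not revoke_license) holds, K gives O(not forward_deed).
So O(not forward_deed) holds, i.e. forward_deed is forbidden. None of the other listed options is forbidden under the premises.

forward_deed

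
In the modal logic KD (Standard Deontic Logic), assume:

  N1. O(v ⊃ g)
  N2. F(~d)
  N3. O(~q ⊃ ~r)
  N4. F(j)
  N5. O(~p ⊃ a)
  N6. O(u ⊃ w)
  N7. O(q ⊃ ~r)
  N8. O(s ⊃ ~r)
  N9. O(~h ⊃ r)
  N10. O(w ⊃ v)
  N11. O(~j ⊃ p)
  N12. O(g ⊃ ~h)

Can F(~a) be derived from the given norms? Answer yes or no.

No

Premise 5 is O(~p ⊃ a), but O(~p) is not derivable from the premises, so it does not yield O(a).
No other premise forces O(a). An ideal world satisfying every premise can still have ~a true, so F(~a) is not derivable.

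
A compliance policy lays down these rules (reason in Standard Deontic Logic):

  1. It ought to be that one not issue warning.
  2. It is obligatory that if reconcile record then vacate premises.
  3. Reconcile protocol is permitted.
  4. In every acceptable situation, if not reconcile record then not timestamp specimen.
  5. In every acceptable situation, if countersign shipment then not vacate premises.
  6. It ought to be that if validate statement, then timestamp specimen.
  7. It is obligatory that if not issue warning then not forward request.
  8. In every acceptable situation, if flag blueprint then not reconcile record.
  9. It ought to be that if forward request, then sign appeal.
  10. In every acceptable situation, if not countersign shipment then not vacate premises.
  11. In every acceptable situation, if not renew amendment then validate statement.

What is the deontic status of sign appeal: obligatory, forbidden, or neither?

Neither

Premise 9 is O(forward_request → sign_appeal), but O(forward_request) is not derivable from the premises, so it does not yield O(sign_appeal).
No premise or chain of K-axiom applications forces O(sign_appeal), and none forces O(¬sign_appeal). So sign_appeal is neither obligatory nor forbidden under these norms.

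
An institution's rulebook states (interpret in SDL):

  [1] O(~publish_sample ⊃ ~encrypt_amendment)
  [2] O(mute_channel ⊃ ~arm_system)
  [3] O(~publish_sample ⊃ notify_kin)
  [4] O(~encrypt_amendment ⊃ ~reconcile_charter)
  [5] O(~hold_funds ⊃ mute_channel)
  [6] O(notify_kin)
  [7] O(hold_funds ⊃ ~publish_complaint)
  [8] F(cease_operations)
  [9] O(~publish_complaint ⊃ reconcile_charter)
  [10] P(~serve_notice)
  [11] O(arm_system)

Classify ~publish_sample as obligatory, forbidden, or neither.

From premise 11 we have O(arm_system).
The contrapositive of premise 2 (O(mute_channel ⊃ ~arm_system)) is O(arm_system ⊃ ~mute_channel), and O(arm_system) is already established, so O(~mute_channel).
The contrapositive of premise 5 (O(~hold_funds ⊃ mute_channel)) is O(~mute_channel ⊃ hold_funds), and O(~mute_channel) is already established, so O(hold_funds).
From O(hold_funds) and premise 7, O(hold_funds ⊃ ~publish_complaint), we obtain O(~publish_complaint).
Premise 9 is O(~publish_complaint ⊃ reconcile_charter); since O(~publish_complaint), deontic closure gives O(reconcile_charter).
Premise 4, O(~encrypt_amendment ⊃ ~reconcile_charter), contraposes to O(reconcile_charter ⊃ encrypt_amendment); with O(reconcile_charter) we get O(encrypt_amendment).
Premise 1, O(~publish_sample ⊃ ~encrypt_amendment), contraposes to O(encrypt_amendment ⊃ publish_sample); with O(encrypt_amendment) we get O(publish_sample).
Premises 3, 6, 8, 10 do not contribute to this derivation.
Thus O(publish_sample), which is F(~publish_sample): ~publish_sample is forbidden.

Forbidden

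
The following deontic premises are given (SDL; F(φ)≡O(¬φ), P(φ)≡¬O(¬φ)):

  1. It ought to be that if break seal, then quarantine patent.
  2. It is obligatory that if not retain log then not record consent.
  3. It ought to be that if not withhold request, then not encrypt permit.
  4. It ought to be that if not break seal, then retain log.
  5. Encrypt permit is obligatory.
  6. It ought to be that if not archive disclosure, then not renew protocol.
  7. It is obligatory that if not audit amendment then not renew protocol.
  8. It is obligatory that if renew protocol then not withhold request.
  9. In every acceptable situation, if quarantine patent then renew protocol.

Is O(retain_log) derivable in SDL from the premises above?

Premise 5 gives O(encrypt_permit).
The contrapositive of premise 3 (O(¬withhold_request → ¬encrypt_permit)) is O(encrypt_permit → withhold_request), and O(encrypt_permit) is already established, so O(withhold_request).
The contrapositive of premise 8 (O(renew_protocol → ¬withhold_request)) is O(withhold_request → ¬renew_protocol), and O(withhold_request) is already established, so O(¬renew_protocol).
Premise 9 is O(quarantine_patent → renew_protocol); contrapositively O(¬renew_protocol → ¬quarantine_patent). Since O(¬renew_protocol) holds, K gives O(¬quarantine_patent).
The contrapositive of premise 1 (O(break_seal → quarantine_patent)) is O(¬quarantine_patent → ¬break_seal), and O(¬quarantine_patent) is already established, so O(¬break_seal).
Premise 4 is O(¬break_seal → retain_log); since O(¬break_seal), deontic closure gives O(retain_log).
Premises 2, 6, 7 do not contribute to this derivation.
So O(retain_log) follows.

Yes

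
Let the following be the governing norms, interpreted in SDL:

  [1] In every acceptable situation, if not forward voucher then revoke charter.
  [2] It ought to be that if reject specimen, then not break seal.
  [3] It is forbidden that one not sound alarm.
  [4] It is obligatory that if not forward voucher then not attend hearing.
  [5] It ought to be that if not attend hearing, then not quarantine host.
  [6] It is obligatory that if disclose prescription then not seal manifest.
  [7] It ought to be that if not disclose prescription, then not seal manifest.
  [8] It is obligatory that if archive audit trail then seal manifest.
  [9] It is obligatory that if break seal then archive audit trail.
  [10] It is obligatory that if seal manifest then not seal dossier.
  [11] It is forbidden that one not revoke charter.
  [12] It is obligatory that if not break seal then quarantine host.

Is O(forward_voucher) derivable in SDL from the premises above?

By case analysis on ¬disclose_prescription: premise 7 gives O(¬disclose_prescription → ¬seal_manifest) and premise 6 gives O(disclose_prescription → ¬seal_manifest), so O(¬seal_manifest) either way.
The contrapositive of premise 8 (O(archive_audit_trail → seal_manifest)) is O(¬seal_manifest → ¬archive_audit_trail), and O(¬seal_manifest) is already established, so O(¬archive_audit_trail).
Premise 9 is O(break_seal → archive_audit_trail); contrapositively O(¬archive_audit_trail → ¬break_seal). Since O(¬archive_audit_trail) holds, K gives O(¬break_seal).
Applying K to premise 12 (O(¬break_seal → quarantine_host)) and O(¬break_seal) yields O(quarantine_host).
Premise 5 is O(¬attend_hearing → ¬quarantine_host); contrapositively O(quarantine_host → attend_hearing). Since O(quarantine_host) holds, K gives O(attend_hearing).
Premise 4 is O(¬forward_voucher → ¬attend_hearing); contrapositively O(attend_hearing → forward_voucher). Since O(attend_hearing) holds, K gives O(forward_voucher).
Premises 1, 2, 3, 10, 11 do not contribute to this derivation.
So O(forward_voucher) follows.

Yes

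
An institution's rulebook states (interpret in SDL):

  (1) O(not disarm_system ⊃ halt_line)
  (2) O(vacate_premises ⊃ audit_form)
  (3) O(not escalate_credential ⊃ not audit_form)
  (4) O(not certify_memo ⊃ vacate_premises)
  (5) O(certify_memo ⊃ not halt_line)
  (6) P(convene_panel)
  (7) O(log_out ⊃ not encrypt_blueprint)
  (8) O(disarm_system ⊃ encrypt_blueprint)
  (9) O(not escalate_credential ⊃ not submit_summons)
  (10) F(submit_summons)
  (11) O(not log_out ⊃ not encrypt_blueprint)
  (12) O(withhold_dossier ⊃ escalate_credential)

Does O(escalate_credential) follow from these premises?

Yes

Premises 11 and 7 cover both cases: O(not log_out ⊃ not encrypt_blueprint) and O(log_out ⊃ not encrypt_blueprint). Since not log_out ∨ log_out is a tautology, O(not encrypt_blueprint) follows.
Premise 8, O(disarm_system ⊃ encrypt_blueprint), contraposes to O(not encrypt_blueprint ⊃ not disarm_system); with O(not encrypt_blueprint) we get O(not disarm_system).
From O(not disarm_system) and premise 1, O(not disarm_system ⊃ halt_line), we obtain O(halt_line).
Premise 5 is O(certify_memo ⊃ not halt_line); contrapositively O(halt_line ⊃ not certify_memo). Since O(halt_line) holds, K gives O(not certify_memo).
Applying K to premise 4 (O(not certify_memo ⊃ vacate_premises)) and O(not certify_memo) yields O(vacate_premises).
With premise 2, O(vacate_premises ⊃ audit_form), the K-axiom yields O(audit_form).
The contrapositive of premise 3 (O(not escalate_credential ⊃ not audit_form)) is O(audit_form ⊃ escalate_credential), and O(audit_form) is already established, so O(escalate_credential).
Premises 6, 9, 10, 12 do not contribute to this derivation.
So O(escalate_credential) follows.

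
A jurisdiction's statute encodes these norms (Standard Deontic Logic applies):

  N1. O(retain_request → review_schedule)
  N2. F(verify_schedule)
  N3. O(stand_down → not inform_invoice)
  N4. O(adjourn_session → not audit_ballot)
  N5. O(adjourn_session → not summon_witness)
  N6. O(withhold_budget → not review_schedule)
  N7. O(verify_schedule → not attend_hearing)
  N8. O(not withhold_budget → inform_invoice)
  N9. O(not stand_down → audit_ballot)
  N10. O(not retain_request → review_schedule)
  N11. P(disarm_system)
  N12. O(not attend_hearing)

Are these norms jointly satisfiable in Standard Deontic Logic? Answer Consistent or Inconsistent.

Consistent

Premise 7 is O(verify_schedule → not attend_hearing); even if O(not attend_hearing) held, inferring O(verify_schedule) would be affirming the consequent — invalid.
So O(verify_schedule) is not derivable, and the apparent clash with O(not verify_schedule) does not arise.
A world satisfying every obligation exists (e.g. adjourn_session=false, attend_hearing=false, audit_ballot=true, disarm_system=false, inform_invoice=true, retain_request=false, review_schedule=true, stand_down=false, summon_witness=false, verify_schedule=false, withhold_budget=false); no atom is both obligatory and forbidden, so the set is consistent.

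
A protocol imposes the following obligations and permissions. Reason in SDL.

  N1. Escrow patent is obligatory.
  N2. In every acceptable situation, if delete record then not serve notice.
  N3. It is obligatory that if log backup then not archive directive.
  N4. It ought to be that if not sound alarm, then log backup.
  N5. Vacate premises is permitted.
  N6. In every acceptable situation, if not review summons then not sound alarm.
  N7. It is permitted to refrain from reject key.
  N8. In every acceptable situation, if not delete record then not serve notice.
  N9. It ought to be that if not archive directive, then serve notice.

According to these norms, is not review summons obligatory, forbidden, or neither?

Forbidden

Premises 2 and 8 are O(delete_record → ¬serve_notice) and O(¬delete_record → ¬serve_notice); every ideal world satisfies delete_record or ¬delete_record, so in either case ¬serve_notice holds — hence O(¬serve_notice).
Premise 9 is O(¬archive_directive → serve_notice); contrapositively O(¬serve_notice → archive_directive). Since O(¬serve_notice) holds, K gives O(archive_directive).
Premise 3, O(log_backup → ¬archive_directive), contraposes to O(archive_directive → ¬log_backup); with O(archive_directive) we get O(¬log_backup).
The contrapositive of premise 4 (O(¬sound_alarm → log_backup)) is O(¬log_backup → sound_alarm), and O(¬log_backup) is already established, so O(sound_alarm).
Premise 6 is O(¬review_summons → ¬sound_alarm); contrapositively O(sound_alarm → review_summons). Since O(sound_alarm) holds, K gives O(review_summons).
Premises 1, 5, 7 do not contribute to this derivation.
Thus O(review_summons), which is F(¬review_summons): ¬review_summons is forbidden.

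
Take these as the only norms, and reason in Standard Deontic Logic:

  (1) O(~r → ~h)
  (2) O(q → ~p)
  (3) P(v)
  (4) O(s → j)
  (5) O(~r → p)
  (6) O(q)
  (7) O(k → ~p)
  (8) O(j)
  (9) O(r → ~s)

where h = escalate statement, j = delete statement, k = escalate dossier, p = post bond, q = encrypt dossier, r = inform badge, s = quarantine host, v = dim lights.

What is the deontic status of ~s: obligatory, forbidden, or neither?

Obligatory

From premise 6 we have O(q).
Premise 2 is O(q → ~p); since O(q), deontic closure gives O(~p).
The contrapositive of premise 5 (O(~r → p)) is O(~p → r), and O(~p) is already established, so O(r).
Premise 9 is O(r → ~s); since O(r), deontic closure gives O(~s).
Premises 1, 3, 4, 7, 8 do not contribute to this derivation.
Hence ~s is obligatory.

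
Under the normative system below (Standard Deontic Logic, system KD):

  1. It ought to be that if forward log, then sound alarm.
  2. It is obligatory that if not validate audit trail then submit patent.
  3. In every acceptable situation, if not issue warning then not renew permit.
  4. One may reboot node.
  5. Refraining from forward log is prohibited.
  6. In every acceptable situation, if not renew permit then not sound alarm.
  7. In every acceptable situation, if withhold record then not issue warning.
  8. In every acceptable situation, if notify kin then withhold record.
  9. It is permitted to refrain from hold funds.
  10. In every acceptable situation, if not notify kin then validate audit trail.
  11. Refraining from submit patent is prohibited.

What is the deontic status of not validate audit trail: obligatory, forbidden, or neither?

Forbidden

F(¬forward_log) at premise 5 means O(forward_log).
With premise 1, O(forward_log → sound_alarm), the K-axiom yields O(sound_alarm).
Premise 6, O(¬renew_permit → ¬sound_alarm), contraposes to O(sound_alarm → renew_permit); with O(sound_alarm) we get O(renew_permit).
Premise 3 is O(¬issue_warning → ¬renew_permit); contrapositively O(renew_permit → issue_warning). Since O(renew_permit) holds, K gives O(issue_warning).
Premise 7 is O(withhold_record → ¬issue_warning); contrapositively O(issue_warning → ¬withhold_record). Since O(issue_warning) holds, K gives O(¬withhold_record).
The contrapositive of premise 8 (O(notify_kin → withhold_record)) is O(¬withhold_record → ¬notify_kin), and O(¬withhold_record) is already established, so O(¬notify_kin).
With premise 10, O(¬notify_kin → validate_audit_trail), the K-axiom yields O(validate_audit_trail).
Premises 2, 4, 9, 11 do not contribute to this derivation.
Thus O(validate_audit_trail), which is F(¬validate_audit_trail): ¬validate_audit_trail is forbidden.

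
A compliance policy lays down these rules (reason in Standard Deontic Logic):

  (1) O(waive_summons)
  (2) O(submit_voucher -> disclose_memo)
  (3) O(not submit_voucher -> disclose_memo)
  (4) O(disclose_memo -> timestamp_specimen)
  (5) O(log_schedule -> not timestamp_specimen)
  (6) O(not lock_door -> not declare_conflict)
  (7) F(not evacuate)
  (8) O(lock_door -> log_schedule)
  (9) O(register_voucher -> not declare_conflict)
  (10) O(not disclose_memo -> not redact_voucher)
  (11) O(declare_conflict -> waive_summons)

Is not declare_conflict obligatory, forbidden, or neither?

Obligatory

By case analysis on not submit_voucher: premise 3 gives O(not submit_voucher -> disclose_memo) and premise 2 gives O(submit_voucher -> disclose_memo), so O(disclose_memo) either way.
Premise 4 is O(disclose_memo -> timestamp_specimen); since O(disclose_memo), deontic closure gives O(timestamp_specimen).
The contrapositive of premise 5 (O(log_schedule -> not timestamp_specimen)) is O(timestamp_specimen -> not log_schedule), and O(timestamp_specimen) is already established, so O(not log_schedule).
The contrapositive of premise 8 (O(lock_door -> log_schedule)) is O(not log_schedule -> not lock_door), and O(not log_schedule) is already established, so O(not lock_door).
From O(not lock_door) and premise 6, O(not lock_door -> not declare_conflict), we obtain O(not declare_conflict).
Premises 1, 7, 9, 10, 11 do not contribute to this derivation.
Hence not declare_conflict is obligatory.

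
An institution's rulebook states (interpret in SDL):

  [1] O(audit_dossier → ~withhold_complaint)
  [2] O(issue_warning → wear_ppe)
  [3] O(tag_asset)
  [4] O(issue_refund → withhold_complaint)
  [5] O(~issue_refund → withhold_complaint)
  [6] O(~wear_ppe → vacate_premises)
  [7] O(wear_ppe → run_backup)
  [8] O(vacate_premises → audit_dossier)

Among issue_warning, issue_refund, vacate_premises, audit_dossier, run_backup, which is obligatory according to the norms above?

run_backup

Premises 4 and 5 cover both cases: O(issue_refund → withhold_complaint) and O(~issue_refund → withhold_complaint). Since issue_refund ∨ ~issue_refund is a tautology, O(withhold_complaint) follows.
Premise 1, O(audit_dossier → ~withhold_complaint), contraposes to O(withhold_complaint → ~audit_dossier); with O(withhold_complaint) we get O(~audit_dossier).
Premise 8, O(vacate_premises → audit_dossier), contraposes to O(~audit_dossier → ~vacate_premises); with O(~audit_dossier) we get O(~vacate_premises).
Premise 6, O(~wear_ppe → vacate_premises), contraposes to O(~vacate_premises → wear_ppe); with O(~vacate_premises) we get O(wear_ppe).
Premise 7 is O(wear_ppe → run_backup); since O(wear_ppe), deontic closure gives O(run_backup).
So O(run_backup) holds — run_backup is obligatory. None of the other listed options is made obligatory by any chain of premises.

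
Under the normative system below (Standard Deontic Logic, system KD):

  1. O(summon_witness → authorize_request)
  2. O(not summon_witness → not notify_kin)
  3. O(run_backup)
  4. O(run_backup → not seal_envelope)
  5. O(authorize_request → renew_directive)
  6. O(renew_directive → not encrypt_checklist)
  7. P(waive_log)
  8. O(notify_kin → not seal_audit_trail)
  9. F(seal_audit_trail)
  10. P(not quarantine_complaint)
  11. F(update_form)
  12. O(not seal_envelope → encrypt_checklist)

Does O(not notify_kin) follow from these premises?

From premise 3 we have O(run_backup).
From O(run_backup) and premise 4, O(run_backup → not seal_envelope), we obtain O(not seal_envelope).
From O(not seal_envelope) and premise 12, O(not seal_envelope → encrypt_checklist), we obtain O(encrypt_checklist).
Premise 6, O(renew_directive → not encrypt_checklist), contraposes to O(encrypt_checklist → not renew_directive); with O(encrypt_checklist) we get O(not renew_directive).
The contrapositive of premise 5 (O(authorize_request → renew_directive)) is O(not renew_directive → not authorize_request), and O(not renew_directive) is already established, so O(not authorize_request).
Premise 1 is O(summon_witness → authorize_request); contrapositively O(not authorize_request → not summon_witness). Since O(not authorize_request) holds, K gives O(not summon_witness).
Applying K to premise 2 (O(not summon_witness → not notify_kin)) and O(not summon_witness) yields O(not notify_kin).
Premises 7, 8, 9, 10, 11 do not contribute to this derivation.
So O(not notify_kin) follows.

Yes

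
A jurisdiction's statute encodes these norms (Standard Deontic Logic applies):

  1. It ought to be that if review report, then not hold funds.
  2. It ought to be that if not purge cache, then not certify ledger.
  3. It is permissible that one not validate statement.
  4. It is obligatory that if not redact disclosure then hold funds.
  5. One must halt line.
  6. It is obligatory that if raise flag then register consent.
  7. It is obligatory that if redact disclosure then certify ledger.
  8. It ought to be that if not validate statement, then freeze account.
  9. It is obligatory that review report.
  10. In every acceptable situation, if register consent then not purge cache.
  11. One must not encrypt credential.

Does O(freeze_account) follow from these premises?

No

Premise 8 is O(¬validate_statement → freeze_account), but O(¬validate_statement) is not derivable from the premises (the permission P(¬validate_statement) asserts only ¬O(validate_statement), not O(¬validate_statement)), so it does not yield O(freeze_account).
No other premise forces O(freeze_account). An ideal world satisfying every premise can still have freeze_account false, so O(freeze_account) is not derivable.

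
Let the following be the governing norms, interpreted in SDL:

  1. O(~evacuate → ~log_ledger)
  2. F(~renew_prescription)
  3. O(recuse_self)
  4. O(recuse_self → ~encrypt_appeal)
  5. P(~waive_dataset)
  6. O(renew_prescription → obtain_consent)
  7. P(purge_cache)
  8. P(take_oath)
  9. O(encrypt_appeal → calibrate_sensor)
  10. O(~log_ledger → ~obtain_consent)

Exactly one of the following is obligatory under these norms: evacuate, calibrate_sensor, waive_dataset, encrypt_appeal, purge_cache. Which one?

evacuate

Premise 2 is F(~renew_prescription), i.e. O(renew_prescription).
Premise 6 is O(renew_prescription → obtain_consent); since O(renew_prescription), deontic closure gives O(obtain_consent).
Premise 10 is O(~log_ledger → ~obtain_consent); contrapositively O(obtain_consent → log_ledger). Since O(obtain_consent) holds, K gives O(log_ledger).
The contrapositive of premise 1 (O(~evacuate → ~log_ledger)) is O(log_ledger → evacuate), and O(log_ledger) is already established, so O(evacuate).
So O(evacuate) holds — evacuate is obligatory. None of the other listed options is made obligatory by any chain of premises.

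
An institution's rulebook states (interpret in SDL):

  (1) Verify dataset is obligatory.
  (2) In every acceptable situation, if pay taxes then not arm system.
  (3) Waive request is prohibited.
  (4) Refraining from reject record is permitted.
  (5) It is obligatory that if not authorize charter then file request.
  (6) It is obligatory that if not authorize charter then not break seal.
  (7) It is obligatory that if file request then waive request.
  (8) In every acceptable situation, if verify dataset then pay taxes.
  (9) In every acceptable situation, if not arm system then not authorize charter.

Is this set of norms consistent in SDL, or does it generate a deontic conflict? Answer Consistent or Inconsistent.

F(waive_request) at premise 3 means O(¬waive_request).
The contrapositive of premise 7 (O(file_request → waive_request)) is O(¬waive_request → ¬file_request), and O(¬waive_request) is already established, so O(¬file_request).
Premise 5 is O(¬authorize_charter → file_request); contrapositively O(¬file_request → authorize_charter). Since O(¬file_request) holds, K gives O(authorize_charter).
The contrapositive of premise 9 (O(¬arm_system → ¬authorize_charter)) is O(authorize_charter → arm_system), and O(authorize_charter) is already established, so O(arm_system).
Premise 2, O(pay_taxes → ¬arm_system), contraposes to O(arm_system → ¬pay_taxes); with O(arm_system) we get O(¬pay_taxes).
The contrapositive of premise 8 (O(verify_dataset → pay_taxes)) is O(¬pay_taxes → ¬verify_dataset), and O(¬pay_taxes) is already established, so O(¬verify_dataset).
Yet premise 1 states O(verify_dataset).
We now have both O(¬verify_dataset) and O(verify_dataset) — verify_dataset is simultaneously obligatory and forbidden, violating the D-axiom.

Inconsistent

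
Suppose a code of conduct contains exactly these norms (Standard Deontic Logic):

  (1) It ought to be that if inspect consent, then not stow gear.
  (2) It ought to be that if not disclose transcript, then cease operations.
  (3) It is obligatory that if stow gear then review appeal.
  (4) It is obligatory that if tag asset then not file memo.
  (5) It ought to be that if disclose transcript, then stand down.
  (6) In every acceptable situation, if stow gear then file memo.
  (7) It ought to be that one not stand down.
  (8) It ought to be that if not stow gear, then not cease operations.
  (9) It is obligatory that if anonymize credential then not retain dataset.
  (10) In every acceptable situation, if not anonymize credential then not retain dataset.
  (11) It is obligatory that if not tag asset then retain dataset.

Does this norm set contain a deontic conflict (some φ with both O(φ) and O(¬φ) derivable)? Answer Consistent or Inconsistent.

Inconsistent

By case analysis on anonymize_credential: premise 9 gives O(anonymize_credential → ¬retain_dataset) and premise 10 gives O(¬anonymize_credential → ¬retain_dataset), so O(¬retain_dataset) either way.
Premise 11, O(¬tag_asset → retain_dataset), contraposes to O(¬retain_dataset → tag_asset); with O(¬retain_dataset) we get O(tag_asset).
Premise 4 is O(tag_asset → ¬file_memo); since O(tag_asset), deontic closure gives O(¬file_memo).
The contrapositive of premise 6 (O(stow_gear → file_memo)) is O(¬file_memo → ¬stow_gear), and O(¬file_memo) is already established, so O(¬stow_gear).
From O(¬stow_gear) and premise 8, O(¬stow_gear → ¬cease_operations), we obtain O(¬cease_operations).
The contrapositive of premise 2 (O(¬disclose_transcript → cease_operations)) is O(¬cease_operations → disclose_transcript), and O(¬cease_operations) is already established, so O(disclose_transcript).
With premise 5, O(disclose_transcript → stand_down), the K-axiom yields O(stand_down).
However, premise 7 gives O(¬stand_down).
We now have both O(stand_down) and O(¬stand_down) — stand_down is simultaneously obligatory and forbidden, violating the D-axiom.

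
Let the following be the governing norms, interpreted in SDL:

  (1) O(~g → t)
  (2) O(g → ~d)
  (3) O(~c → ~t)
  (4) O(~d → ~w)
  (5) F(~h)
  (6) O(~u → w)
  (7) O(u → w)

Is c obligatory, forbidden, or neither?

Obligatory

By case analysis on u: premise 7 gives O(u → w) and premise 6 gives O(~u → w), so O(w) either way.
Premise 4, O(~d → ~w), contraposes to O(w → d); with O(w) we get O(d).
Premise 2, O(g → ~d), contraposes to O(d → ~g); with O(d) we get O(~g).
Premise 1 is O(~g → t); since O(~g), deontic closure gives O(t).
Premise 3 is O(~c → ~t); contrapositively O(t → c). Since O(t) holds, K gives O(c).
Premise 5 does not contribute to this derivation.
Hence c is obligatory.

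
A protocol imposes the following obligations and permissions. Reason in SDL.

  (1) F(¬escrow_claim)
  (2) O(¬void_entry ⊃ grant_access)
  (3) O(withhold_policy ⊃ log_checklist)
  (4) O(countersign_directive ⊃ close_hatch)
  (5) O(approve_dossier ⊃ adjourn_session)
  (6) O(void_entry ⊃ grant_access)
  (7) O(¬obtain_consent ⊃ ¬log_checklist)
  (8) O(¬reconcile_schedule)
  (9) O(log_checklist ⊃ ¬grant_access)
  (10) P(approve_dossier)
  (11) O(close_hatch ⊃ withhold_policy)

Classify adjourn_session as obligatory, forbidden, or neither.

Neither

Premise 5 is O(approve_dossier ⊃ adjourn_session), but O(approve_dossier) is not derivable from the premises (the permission P(approve_dossier) asserts only ¬O(¬approve_dossier), not O(approve_dossier)), so it does not yield O(adjourn_session).
No premise or chain of K-axiom applications forces O(adjourn_session), and none forces O(¬adjourn_session). So adjourn_session is neither obligatory nor forbidden under these norms.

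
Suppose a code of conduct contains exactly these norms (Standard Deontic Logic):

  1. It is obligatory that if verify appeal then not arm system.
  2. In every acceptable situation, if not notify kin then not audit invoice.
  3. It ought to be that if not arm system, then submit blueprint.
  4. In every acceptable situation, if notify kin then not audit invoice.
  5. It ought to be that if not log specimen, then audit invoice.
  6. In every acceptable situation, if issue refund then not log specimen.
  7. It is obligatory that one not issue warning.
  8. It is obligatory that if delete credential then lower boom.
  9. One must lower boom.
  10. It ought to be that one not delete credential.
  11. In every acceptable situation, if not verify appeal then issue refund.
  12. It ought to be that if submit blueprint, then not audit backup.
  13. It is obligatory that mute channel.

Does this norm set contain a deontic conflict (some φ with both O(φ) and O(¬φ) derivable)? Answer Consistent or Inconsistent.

Consistent

Premise 8 is O(delete_credential → lower_boom); even if O(lower_boom) held, inferring O(delete_credential) would be affirming the consequent — invalid.
So O(delete_credential) is not derivable, and the apparent clash with O(¬delete_credential) does not arise.
A world satisfying every obligation exists (e.g. arm_system=false, audit_backup=false, audit_invoice=false, delete_credential=false, issue_refund=false, issue_warning=false, log_specimen=true, lower_boom=true, mute_channel=true, notify_kin=false, submit_blueprint=true, verify_appeal=true); no atom is both obligatory and forbidden, so the set is consistent.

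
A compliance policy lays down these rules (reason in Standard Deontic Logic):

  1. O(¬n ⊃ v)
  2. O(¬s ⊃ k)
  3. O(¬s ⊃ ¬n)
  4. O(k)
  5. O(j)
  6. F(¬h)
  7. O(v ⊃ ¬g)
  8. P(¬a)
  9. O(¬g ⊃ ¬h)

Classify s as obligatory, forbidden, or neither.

F(¬h) at premise 6 means O(h).
Premise 9 is O(¬g ⊃ ¬h); contrapositively O(h ⊃ g). Since O(h) holds, K gives O(g).
Premise 7, O(v ⊃ ¬g), contraposes to O(g ⊃ ¬v); with O(g) we get O(¬v).
The contrapositive of premise 1 (O(¬n ⊃ v)) is O(¬v ⊃ n), and O(¬v) is already established, so O(n).
The contrapositive of premise 3 (O(¬s ⊃ ¬n)) is O(n ⊃ s), and O(n) is already established, so O(s).
Premises 2, 4, 5, 8 do not contribute to this derivation.
Hence s is obligatory.

Obligatory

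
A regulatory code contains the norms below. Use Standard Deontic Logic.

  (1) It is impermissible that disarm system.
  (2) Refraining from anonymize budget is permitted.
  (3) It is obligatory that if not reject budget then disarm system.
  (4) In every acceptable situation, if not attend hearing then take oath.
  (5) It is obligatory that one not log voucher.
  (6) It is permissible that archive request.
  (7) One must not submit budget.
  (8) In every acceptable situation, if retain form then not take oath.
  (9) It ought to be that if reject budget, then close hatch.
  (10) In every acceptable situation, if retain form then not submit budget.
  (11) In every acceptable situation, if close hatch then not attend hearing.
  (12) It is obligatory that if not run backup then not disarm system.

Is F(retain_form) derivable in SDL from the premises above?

Yes

Premise 1, F(disarm_system), is equivalent to O(¬disarm_system).
The contrapositive of premise 3 (O(¬reject_budget → disarm_system)) is O(¬disarm_system → reject_budget), and O(¬disarm_system) is already established, so O(reject_budget).
Applying K to premise 9 (O(reject_budget → close_hatch)) and O(reject_budget) yields O(close_hatch).
With premise 11, O(close_hatch → ¬attend_hearing), the K-axiom yields O(¬attend_hearing).
From O(¬attend_hearing) and premise 4, O(¬attend_hearing → take_oath), we obtain O(take_oath).
Premise 8, O(retain_form → ¬take_oath), contraposes to O(take_oath → ¬retain_form); with O(take_oath) we get O(¬retain_form).
Premises 2, 5, 6, 7, 10, 12 do not contribute to this derivation.
So O(¬retain_form) holds, i.e. F(retain_form). The claim follows.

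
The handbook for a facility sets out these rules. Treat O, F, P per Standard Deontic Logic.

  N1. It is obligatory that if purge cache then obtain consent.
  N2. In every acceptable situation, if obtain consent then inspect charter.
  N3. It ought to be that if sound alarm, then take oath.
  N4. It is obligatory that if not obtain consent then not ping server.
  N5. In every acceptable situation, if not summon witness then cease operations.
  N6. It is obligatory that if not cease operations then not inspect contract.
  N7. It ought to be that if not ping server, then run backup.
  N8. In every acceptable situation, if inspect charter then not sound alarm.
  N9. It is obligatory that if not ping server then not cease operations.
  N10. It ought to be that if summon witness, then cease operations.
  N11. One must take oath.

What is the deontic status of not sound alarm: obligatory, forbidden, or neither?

Obligatory

By case analysis on ¬summon_witness: premise 5 gives O(¬summon_witness → cease_operations) and premise 10 gives O(summon_witness → cease_operations), so O(cease_operations) either way.
Premise 9 is O(¬ping_server → ¬cease_operations); contrapositively O(cease_operations → ping_server). Since O(cease_operations) holds, K gives O(ping_server).
Premise 4 is O(¬obtain_consent → ¬ping_server); contrapositively O(ping_server → obtain_consent). Since O(ping_server) holds, K gives O(obtain_consent).
Applying K to premise 2 (O(obtain_consent → inspect_charter)) and O(obtain_consent) yields O(inspect_charter).
Applying K to premise 8 (O(inspect_charter → ¬sound_alarm)) and O(inspect_charter) yields O(¬sound_alarm).
Premises 1, 3, 6, 7, 11 do not contribute to this derivation.
Hence ¬sound_alarm is obligatory.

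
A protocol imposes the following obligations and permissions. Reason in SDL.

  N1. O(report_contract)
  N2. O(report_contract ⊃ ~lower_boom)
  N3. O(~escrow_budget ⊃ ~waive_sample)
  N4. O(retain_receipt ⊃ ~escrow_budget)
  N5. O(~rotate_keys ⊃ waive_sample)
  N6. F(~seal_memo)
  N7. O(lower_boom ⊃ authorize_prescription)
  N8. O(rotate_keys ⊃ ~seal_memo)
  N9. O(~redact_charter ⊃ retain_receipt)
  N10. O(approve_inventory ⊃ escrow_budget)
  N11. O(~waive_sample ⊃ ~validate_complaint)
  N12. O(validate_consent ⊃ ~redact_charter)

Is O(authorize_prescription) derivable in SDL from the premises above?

No

Premise 7 is O(lower_boom ⊃ authorize_prescription), but O(lower_boom) is not derivable from the premises, so it does not yield O(authorize_prescription).
No other premise forces O(authorize_prescription). An ideal world satisfying every premise can still have authorize_prescription false, so O(authorize_prescription) is not derivable.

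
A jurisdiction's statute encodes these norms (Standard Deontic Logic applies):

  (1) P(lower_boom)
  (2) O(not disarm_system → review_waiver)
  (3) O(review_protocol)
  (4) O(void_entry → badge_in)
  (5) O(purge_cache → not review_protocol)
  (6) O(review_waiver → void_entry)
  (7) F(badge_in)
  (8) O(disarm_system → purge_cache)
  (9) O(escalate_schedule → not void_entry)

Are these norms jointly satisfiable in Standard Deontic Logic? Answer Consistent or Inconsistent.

Premise 7, F(badge_in), is equivalent to O(not badge_in).
Premise 4, O(void_entry → badge_in), contraposes to O(not badge_in → not void_entry); with O(not badge_in) we get O(not void_entry).
Premise 6 is O(review_waiver → void_entry); contrapositively O(not void_entry → not review_waiver). Since O(not void_entry) holds, K gives O(not review_waiver).
The contrapositive of premise 2 (O(not disarm_system → review_waiver)) is O(not review_waiver → disarm_system), and O(not review_waiver) is already established, so O(disarm_system).
Applying K to premise 8 (O(disarm_system → purge_cache)) and O(disarm_system) yields O(purge_cache).
With premise 5, O(purge_cache → not review_protocol), the K-axiom yields O(not review_protocol).
However, premise 3 gives O(review_protocol).
We now have both O(not review_protocol) and O(review_protocol) — review_protocol is simultaneously obligatory and forbidden, violating the D-axiom.

Inconsistent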